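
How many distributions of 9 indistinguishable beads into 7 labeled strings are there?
C(9+7-1, 7-1) = C(15, 6) = 5005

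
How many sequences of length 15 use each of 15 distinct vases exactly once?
15! = 1307674368000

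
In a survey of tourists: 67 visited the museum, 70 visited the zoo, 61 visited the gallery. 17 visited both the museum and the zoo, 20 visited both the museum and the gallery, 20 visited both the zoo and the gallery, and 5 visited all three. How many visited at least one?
|A∪B∪C| = 67+70+61-17-20-20+5 = 146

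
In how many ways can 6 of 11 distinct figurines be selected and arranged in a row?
P(11,6) = 11!/(11-6)! = 332640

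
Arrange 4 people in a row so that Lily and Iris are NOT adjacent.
Total - adjacent = 4! - (4-1)!×2 = 24 - 12 = 12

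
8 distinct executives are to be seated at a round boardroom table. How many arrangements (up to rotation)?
Circular: fix one position, arrange the rest. (8-1)! = 5040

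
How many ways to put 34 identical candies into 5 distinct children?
C(34+5-1, 5-1) = C(38, 4) = 73815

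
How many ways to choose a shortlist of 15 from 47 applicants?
C(47,15) = 47!/(15!×32!) = 751616304549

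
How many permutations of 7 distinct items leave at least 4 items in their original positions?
Exactly j fixed points: C(7,j)·!(7-j); sum over j ≥ 4 (derangement numbers via !m = (m-1)·(!(m-1) + !(m-2)): !0..!3 = 1, 0, 1, 2). Σ_{j=4}^{7} C(7,j)·!(7-j) = C(7,4)·!3 + C(7,5)·!2 + C(7,6)·!1 + C(7,7)·!0 = 35·2 + 21·1 + 7·0 + 1·1 = 92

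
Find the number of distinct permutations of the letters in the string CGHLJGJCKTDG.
12! / (1! × 1! × 3! × 1! × 2! × 1! × 2! × 1!) = 19958400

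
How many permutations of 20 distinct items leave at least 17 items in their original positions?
Exactly j fixed points: C(20,j)·!(20-j); sum over j ≥ 17 (derangement numbers via !m = (m-1)·(!(m-1) + !(m-2)): !0..!3 = 1, 0, 1, 2). Σ_{j=17}^{20} C(20,j)·!(20-j) = C(20,17)·!3 + C(20,18)·!2 + C(20,19)·!1 + C(20,20)·!0 = 1140·2 + 190·1 + 20·0 + 1·1 = 2471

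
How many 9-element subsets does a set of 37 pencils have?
C(37,9) = 37!/(9!×28!) = 124403620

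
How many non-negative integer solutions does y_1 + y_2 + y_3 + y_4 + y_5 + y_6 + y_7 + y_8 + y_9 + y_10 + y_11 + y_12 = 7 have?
C(7+12-1, 12-1) = C(18, 11) = 31824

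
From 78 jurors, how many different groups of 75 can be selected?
C(78,75) = 78!/(75!×3!) = 76076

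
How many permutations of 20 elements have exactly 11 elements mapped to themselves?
Choose the 11 fixed points C(20,11) = 167960, derange the rest: !9 = Σ_{j=0}^{9} (-1)^j·9!/j! = 362880 - 362880 + 181440 - 60480 + 15120 - 3024 + 504 - 72 + 9 - 1 = 133496. Product = 167960 × 133496 = 22421988160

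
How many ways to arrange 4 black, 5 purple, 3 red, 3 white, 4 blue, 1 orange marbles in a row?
20! / (4! × 5! × 3! × 3! × 4! × 1!) = 977728752000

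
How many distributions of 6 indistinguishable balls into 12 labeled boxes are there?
C(6+12-1, 12-1) = C(17, 11) = 12376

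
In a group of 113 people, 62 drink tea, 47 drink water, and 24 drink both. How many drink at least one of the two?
|A∪B| = |A| + |B| - |A∩B| = 62 + 47 - 24 = 85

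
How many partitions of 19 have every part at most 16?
Let r_j(i) = number of partitions of i into parts ≤ j, for i = 0..19. r_1(i) = 1 for all i; r_j(i) = r_{j-1}(i) + r_j(i-j). Rows j = 2..16: ≤2: 1 1 2 2 3 3 4 4 5 5 6 6 7 7 8 8 9 9 10 10; ≤3: 1 1 2 3 4 5 7 8 10 12 14 16 19 21 24 27 30 33 37 40; ≤4: 1 1 2 3 5 6 9 11 15 18 23 27 34 39 47 54 64 72 84 94; ≤5: 1 1 2 3 5 7 10 13 18 23 30 37 47 57 70 84 101 119 141 164; ≤6: 1 1 2 3 5 7 11 14 20 26 35 44 58 71 90 110 136 163 199 235; ≤7: 1 1 2 3 5 7 11 15 21 28 38 49 65 82 105 131 164 201 248 300; ≤8: 1 1 2 3 5 7 11 15 22 29 40 52 70 89 116 146 186 230 288 352; ≤9: 1 1 2 3 5 7 11 15 22 30 41 54 73 94 123 157 201 252 318 393; ≤10: 1 1 2 3 5 7 11 15 22 30 42 55 75 97 128 164 212 267 340 423; ≤11: 1 1 2 3 5 7 11 15 22 30 42 56 76 99 131 169 219 278 355 445; ≤12: 1 1 2 3 5 7 11 15 22 30 42 56 77 100 133 172 224 285 366 460; ≤13: 1 1 2 3 5 7 11 15 22 30 42 56 77 101 134 174 227 290 373 471; ≤14: 1 1 2 3 5 7 11 15 22 30 42 56 77 101 135 175 229 293 378 478; ≤15: 1 1 2 3 5 7 11 15 22 30 42 56 77 101 135 176 230 295 381 483; ≤16: 1 1 2 3 5 7 11 15 22 30 42 56 77 101 135 176 231 296 383 486. r_16(19) = 486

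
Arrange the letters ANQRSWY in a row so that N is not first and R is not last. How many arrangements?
By inclusion-exclusion: 7! - 2×(7-1)! + (7-2)! = 5040 - 1440 + 120 = 3720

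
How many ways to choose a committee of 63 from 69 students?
C(69,63) = 69!/(63!×6!) = 119877472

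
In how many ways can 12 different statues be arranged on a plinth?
12! = 479001600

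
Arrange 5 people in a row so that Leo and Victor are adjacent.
Treat as block: (5-1)! × 2! = 24 × 2 = 48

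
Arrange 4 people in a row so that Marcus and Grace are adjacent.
Treat as block: (4-1)! × 2! = 6 × 2 = 12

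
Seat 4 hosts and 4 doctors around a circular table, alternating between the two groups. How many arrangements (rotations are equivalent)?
Fix one of the hosts: (4-1)! ways for the remaining hosts, × 4! ways for the doctors = 6 × 24 = 144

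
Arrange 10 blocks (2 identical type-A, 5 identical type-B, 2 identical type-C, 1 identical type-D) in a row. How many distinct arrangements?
10! / (2! × 5! × 2! × 1!) = 7560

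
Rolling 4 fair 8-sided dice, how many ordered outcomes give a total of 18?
Coefficient of x^18 in (x + x² + ... + x^8)^4. By inclusion-exclusion on dice exceeding 8: Σ_j (-1)^j C(4,j)·C(18-1-8j, 3) = C(4,0)·C(17,3) - C(4,1)·C(9,3) = 1·680 - 4·84 = 344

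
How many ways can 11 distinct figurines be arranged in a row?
11! = 39916800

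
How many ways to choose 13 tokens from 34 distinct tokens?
C(34,13) = 34!/(13!×21!) = 927983760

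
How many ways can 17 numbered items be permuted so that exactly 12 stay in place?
Choose the 12 fixed points C(17,12) = 6188, derange the rest: !5 = Σ_{j=0}^{5} (-1)^j·5!/j! = 120 - 120 + 60 - 20 + 5 - 1 = 44. Product = 6188 × 44 = 272272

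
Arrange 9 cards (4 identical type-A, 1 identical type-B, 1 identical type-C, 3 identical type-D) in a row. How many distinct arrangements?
9! / (4! × 1! × 1! × 3!) = 2520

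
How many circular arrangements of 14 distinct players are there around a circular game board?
Circular: fix one position, arrange the rest. (14-1)! = 6227020800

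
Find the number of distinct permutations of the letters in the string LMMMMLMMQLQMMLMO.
16! / (9! × 1! × 2! × 4!) = 1201200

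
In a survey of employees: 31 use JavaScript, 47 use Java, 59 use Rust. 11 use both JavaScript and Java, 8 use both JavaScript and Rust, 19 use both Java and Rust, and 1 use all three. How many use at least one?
|A∪B∪C| = 31+47+59-11-8-19+1 = 100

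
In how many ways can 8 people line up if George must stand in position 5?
Fix one position: (8-1)! = 5040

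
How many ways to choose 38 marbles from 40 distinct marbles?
C(40,38) = 40!/(38!×2!) = 780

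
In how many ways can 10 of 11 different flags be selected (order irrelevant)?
C(11,10) = 11!/(10!×1!) = 11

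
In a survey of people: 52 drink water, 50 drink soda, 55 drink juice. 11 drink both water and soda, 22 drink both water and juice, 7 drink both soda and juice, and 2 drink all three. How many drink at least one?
|A∪B∪C| = 52+50+55-11-22-7+2 = 119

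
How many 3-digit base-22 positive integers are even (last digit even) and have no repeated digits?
Last∈{0,2,4,6,8,10,12,14,16,18,20}. Last=0: 420. Last nonzero: 10×20×P(20,1) = 4000. Total = 4420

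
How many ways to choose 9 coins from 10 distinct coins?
C(10,9) = 10!/(9!×1!) = 10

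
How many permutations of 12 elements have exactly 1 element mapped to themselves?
Choose the 1 fixed point C(12,1) = 12, derange the rest: !11 = Σ_{j=0}^{11} (-1)^j·11!/j! = 39916800 - 39916800 + 19958400 - 6652800 + 1663200 - 332640 + 55440 - 7920 + 990 - 110 + 11 - 1 = 14684570. Product = 12 × 14684570 = 176214840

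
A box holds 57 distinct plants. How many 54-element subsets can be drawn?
C(57,54) = 57!/(54!×3!) = 29260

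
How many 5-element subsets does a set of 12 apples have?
C(12,5) = 12!/(5!×7!) = 792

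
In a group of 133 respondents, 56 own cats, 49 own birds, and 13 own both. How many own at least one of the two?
|A∪B| = |A| + |B| - |A∩B| = 56 + 49 - 13 = 92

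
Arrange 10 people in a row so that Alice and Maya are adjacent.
Treat as block: (10-1)! × 2! = 362880 × 2 = 725760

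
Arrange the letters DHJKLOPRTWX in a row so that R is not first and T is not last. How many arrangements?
By inclusion-exclusion: 11! - 2×(11-1)! + (11-2)! = 39916800 - 7257600 + 362880 = 33022080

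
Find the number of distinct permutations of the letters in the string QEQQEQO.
7! / (1! × 2! × 4!) = 105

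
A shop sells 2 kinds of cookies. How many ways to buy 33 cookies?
C(33+2-1, 2-1) = C(34, 1) = 34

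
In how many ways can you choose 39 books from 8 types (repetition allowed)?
C(39+8-1, 8-1) = C(46, 7) = 53524680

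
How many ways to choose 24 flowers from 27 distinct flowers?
C(27,24) = 27!/(24!×3!) = 2925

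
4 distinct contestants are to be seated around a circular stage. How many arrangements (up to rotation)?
Circular: fix one position, arrange the rest. (4-1)! = 6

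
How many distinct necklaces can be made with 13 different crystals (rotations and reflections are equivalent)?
(13-1)!/2 = 479001600/2 = 239500800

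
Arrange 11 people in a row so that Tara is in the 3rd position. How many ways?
Fix one position: (11-1)! = 3628800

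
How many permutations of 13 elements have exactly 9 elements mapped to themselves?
Choose the 9 fixed points C(13,9) = 715, derange the rest: !4 = Σ_{j=0}^{4} (-1)^j·4!/j! = 24 - 24 + 12 - 4 + 1 = 9. Product = 715 × 9 = 6435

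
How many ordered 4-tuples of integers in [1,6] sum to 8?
Coefficient of x^8 in (x + x² + ... + x^6)^4. By inclusion-exclusion on dice exceeding 6: Σ_j (-1)^j C(4,j)·C(8-1-6j, 3) = C(4,0)·C(7,3) = 1·35 = 35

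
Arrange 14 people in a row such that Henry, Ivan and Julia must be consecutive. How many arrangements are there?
Treat the 3 as one block: (14-3+1)! × 3! = 479001600 × 6 = 2874009600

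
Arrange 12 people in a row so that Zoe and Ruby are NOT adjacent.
Total - adjacent = 12! - (12-1)!×2 = 479001600 - 79833600 = 399168000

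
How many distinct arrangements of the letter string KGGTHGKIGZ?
10! / (1! × 1! × 4! × 2! × 1! × 1!) = 75600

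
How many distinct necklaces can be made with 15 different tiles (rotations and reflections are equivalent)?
(15-1)!/2 = 87178291200/2 = 43589145600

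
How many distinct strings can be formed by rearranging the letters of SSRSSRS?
7! / (5! × 2!) = 21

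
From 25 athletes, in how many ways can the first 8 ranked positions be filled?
P(25,8) = 25!/(25-8)! = 43609104000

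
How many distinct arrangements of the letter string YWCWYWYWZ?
9! / (3! × 1! × 4! × 1!) = 2520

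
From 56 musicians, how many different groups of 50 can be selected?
C(56,50) = 56!/(50!×6!) = 32468436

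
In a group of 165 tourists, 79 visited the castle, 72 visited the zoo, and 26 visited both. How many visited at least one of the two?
|A∪B| = |A| + |B| - |A∩B| = 79 + 72 - 26 = 125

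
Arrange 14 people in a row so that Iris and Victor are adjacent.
Treat as block: (14-1)! × 2! = 6227020800 × 2 = 12454041600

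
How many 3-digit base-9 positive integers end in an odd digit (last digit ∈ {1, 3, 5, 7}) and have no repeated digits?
Last∈{1,3,5,7}. Last=0: 0. Last nonzero: 4×7×P(7,1) = 196. Total = 196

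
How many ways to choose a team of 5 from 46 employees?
C(46,5) = 46!/(5!×41!) = 1370754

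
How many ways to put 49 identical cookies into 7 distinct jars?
C(49+7-1, 7-1) = C(55, 6) = 28989675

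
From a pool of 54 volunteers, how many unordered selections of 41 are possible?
C(54,41) = 54!/(41!×13!) = 1108176102180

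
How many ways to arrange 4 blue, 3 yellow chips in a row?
7! / (4! × 3!) = 35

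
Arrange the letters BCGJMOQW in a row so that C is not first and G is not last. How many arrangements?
By inclusion-exclusion: 8! - 2×(8-1)! + (8-2)! = 40320 - 10080 + 720 = 30960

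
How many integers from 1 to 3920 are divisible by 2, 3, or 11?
⌊3920/2⌋+⌊3920/3⌋+⌊3920/11⌋ - ⌊3920/6⌋-⌊3920/22⌋-⌊3920/33⌋ + ⌊3920/66⌋ = 1960+1306+356 - 653-178-118 + 59 = 2732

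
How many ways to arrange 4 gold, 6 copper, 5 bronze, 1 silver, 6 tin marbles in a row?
22! / (4! × 6! × 5! × 1! × 6!) = 752851139040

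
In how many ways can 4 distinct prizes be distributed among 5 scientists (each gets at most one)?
P(5,4) = 5!/(5-4)! = 120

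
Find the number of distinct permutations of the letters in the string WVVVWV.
6! / (2! × 4!) = 15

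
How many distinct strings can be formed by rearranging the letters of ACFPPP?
6! / (1! × 3! × 1! × 1!) = 120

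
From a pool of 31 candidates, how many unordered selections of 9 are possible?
C(31,9) = 31!/(9!×22!) = 20160075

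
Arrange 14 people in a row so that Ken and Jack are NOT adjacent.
Total - adjacent = 14! - (14-1)!×2 = 87178291200 - 12454041600 = 74724249600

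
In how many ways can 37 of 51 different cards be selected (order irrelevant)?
C(51,37) = 51!/(37!×14!) = 1292706174900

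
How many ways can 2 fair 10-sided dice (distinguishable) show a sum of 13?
Coefficient of x^13 in (x + x² + ... + x^10)^2. By inclusion-exclusion on dice exceeding 10: Σ_j (-1)^j C(2,j)·C(13-1-10j, 1) = C(2,0)·C(12,1) - C(2,1)·C(2,1) = 1·12 - 2·2 = 8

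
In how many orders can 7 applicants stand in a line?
7! = 5040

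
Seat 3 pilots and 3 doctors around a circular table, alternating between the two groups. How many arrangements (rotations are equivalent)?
Fix one of the pilots: (3-1)! ways for the remaining pilots, × 3! ways for the doctors = 2 × 6 = 12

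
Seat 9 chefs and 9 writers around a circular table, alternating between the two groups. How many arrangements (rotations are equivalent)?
Fix one of the chefs: (9-1)! ways for the remaining chefs, × 9! ways for the writers = 40320 × 362880 = 14631321600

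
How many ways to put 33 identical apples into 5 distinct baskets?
C(33+5-1, 5-1) = C(37, 4) = 66045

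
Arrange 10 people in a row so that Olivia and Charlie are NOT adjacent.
Total - adjacent = 10! - (10-1)!×2 = 3628800 - 725760 = 2903040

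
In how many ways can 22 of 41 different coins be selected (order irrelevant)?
C(41,22) = 41!/(22!×19!) = 244662670200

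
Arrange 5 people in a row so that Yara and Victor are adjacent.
Treat as block: (5-1)! × 2! = 24 × 2 = 48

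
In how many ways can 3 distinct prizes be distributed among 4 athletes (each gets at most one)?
P(4,3) = 4!/(4-3)! = 24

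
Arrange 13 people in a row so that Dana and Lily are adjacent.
Treat as block: (13-1)! × 2! = 479001600 × 2 = 958003200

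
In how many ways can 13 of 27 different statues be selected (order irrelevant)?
C(27,13) = 27!/(13!×14!) = 20058300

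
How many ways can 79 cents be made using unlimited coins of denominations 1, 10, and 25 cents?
Coefficient of x^79 in 1/(1-x^1) · 1/(1-x^10) · 1/(1-x^25). Case on j = number of 25-cent coins (j = 0..3); remainder r = 79 - 25j is made from {1,10} in ⌊r/10⌋+1 ways. r = 79, 54, 29, 4 → 8 + 6 + 3 + 1 = 18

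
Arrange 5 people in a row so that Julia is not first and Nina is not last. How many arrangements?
By inclusion-exclusion: 5! - 2×(5-1)! + (5-2)! = 120 - 48 + 6 = 78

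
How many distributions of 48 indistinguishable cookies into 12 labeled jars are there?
C(48+12-1, 12-1) = C(59, 11) = 279871768995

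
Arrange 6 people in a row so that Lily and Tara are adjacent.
Treat as block: (6-1)! × 2! = 120 × 2 = 240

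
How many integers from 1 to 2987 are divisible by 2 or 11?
⌊2987/2⌋ + ⌊2987/11⌋ - ⌊2987/22⌋ = 1493 + 271 - 135 = 1629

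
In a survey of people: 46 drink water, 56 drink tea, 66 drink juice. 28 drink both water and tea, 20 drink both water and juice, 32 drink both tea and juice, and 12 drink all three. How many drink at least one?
|A∪B∪C| = 46+56+66-28-20-32+12 = 100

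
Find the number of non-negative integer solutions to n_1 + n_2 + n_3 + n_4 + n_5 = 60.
C(60+5-1, 5-1) = C(64, 4) = 635376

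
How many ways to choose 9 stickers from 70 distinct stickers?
C(70,9) = 70!/(9!×61!) = 65033528560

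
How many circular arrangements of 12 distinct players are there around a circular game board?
Circular: fix one position, arrange the rest. (12-1)! = 39916800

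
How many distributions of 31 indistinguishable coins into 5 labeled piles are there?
C(31+5-1, 5-1) = C(35, 4) = 52360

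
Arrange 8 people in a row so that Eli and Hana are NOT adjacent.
Total - adjacent = 8! - (8-1)!×2 = 40320 - 10080 = 30240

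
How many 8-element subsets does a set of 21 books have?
C(21,8) = 21!/(8!×13!) = 203490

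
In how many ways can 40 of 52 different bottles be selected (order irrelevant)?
C(52,40) = 52!/(40!×12!) = 206379406870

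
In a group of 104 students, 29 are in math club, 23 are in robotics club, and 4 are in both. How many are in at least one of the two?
|A∪B| = |A| + |B| - |A∩B| = 29 + 23 - 4 = 48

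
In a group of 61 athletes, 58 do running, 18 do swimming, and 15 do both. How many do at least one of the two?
|A∪B| = |A| + |B| - |A∩B| = 58 + 18 - 15 = 61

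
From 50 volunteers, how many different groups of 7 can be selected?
C(50,7) = 50!/(7!×43!) = 99884400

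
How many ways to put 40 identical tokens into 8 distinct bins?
C(40+8-1, 8-1) = C(47, 7) = 62891499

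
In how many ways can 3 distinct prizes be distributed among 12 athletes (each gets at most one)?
P(12,3) = 12!/(12-3)! = 1320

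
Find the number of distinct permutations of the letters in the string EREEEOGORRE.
11! / (2! × 1! × 3! × 5!) = 27720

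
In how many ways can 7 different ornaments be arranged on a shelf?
7! = 5040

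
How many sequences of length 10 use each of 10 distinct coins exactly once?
10! = 3628800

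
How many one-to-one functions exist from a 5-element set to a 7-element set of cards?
P(7,5) = 7!/(7-5)! = 2520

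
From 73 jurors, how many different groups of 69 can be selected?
C(73,69) = 73!/(69!×4!) = 1088430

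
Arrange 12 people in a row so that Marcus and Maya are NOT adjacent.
Total - adjacent = 12! - (12-1)!×2 = 479001600 - 79833600 = 399168000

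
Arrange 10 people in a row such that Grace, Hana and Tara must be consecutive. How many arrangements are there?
Treat the 3 as one block: (10-3+1)! × 3! = 40320 × 6 = 241920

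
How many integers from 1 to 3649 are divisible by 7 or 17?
⌊3649/7⌋ + ⌊3649/17⌋ - ⌊3649/119⌋ = 521 + 214 - 30 = 705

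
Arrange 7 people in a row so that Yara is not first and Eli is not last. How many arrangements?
By inclusion-exclusion: 7! - 2×(7-1)! + (7-2)! = 5040 - 1440 + 120 = 3720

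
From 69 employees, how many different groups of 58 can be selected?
C(69,58) = 69!/(58!×11!) = 1823810410032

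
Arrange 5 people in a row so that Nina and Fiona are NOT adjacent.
Total - adjacent = 5! - (5-1)!×2 = 120 - 48 = 72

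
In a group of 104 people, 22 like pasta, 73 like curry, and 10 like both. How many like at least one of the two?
|A∪B| = |A| + |B| - |A∩B| = 22 + 73 - 10 = 85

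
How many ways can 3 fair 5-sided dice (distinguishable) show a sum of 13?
Coefficient of x^13 in (x + x² + ... + x^5)^3. By inclusion-exclusion on dice exceeding 5: Σ_j (-1)^j C(3,j)·C(13-1-5j, 2) = C(3,0)·C(12,2) - C(3,1)·C(7,2) + C(3,2)·C(2,2) = 1·66 - 3·21 + 3·1 = 6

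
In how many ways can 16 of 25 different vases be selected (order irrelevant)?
C(25,16) = 25!/(16!×9!) = 2042975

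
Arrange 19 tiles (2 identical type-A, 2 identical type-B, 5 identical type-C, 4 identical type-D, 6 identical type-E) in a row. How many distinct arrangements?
19! / (2! × 2! × 5! × 4! × 6!) = 14665931280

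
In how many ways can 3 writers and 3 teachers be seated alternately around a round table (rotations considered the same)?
Fix one of the writers: (3-1)! ways for the remaining writers, × 3! ways for the teachers = 2 × 6 = 12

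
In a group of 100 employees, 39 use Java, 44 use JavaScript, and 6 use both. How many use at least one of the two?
|A∪B| = |A| + |B| - |A∩B| = 39 + 44 - 6 = 77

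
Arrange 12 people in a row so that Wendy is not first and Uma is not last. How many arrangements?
By inclusion-exclusion: 12! - 2×(12-1)! + (12-2)! = 479001600 - 79833600 + 3628800 = 402796800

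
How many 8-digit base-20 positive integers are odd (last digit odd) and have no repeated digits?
Last∈{1,3,5,7,9,11,13,15,17,19}. Last=0: 0. Last nonzero: 10×18×P(18,6) = 2405894400. Total = 2405894400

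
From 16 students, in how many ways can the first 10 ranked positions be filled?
P(16,10) = 16!/(16-10)! = 29059430400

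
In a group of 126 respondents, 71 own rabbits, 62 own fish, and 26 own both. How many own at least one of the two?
|A∪B| = |A| + |B| - |A∩B| = 71 + 62 - 26 = 107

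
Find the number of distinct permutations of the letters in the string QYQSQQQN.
8! / (1! × 1! × 1! × 5!) = 336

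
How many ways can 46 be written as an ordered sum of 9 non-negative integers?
C(46+9-1, 9-1) = C(54, 8) = 1040465790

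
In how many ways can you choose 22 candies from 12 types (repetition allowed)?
C(22+12-1, 12-1) = C(33, 11) = 193536720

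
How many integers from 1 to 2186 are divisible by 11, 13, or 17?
⌊2186/11⌋+⌊2186/13⌋+⌊2186/17⌋ - ⌊2186/143⌋-⌊2186/187⌋-⌊2186/221⌋ + ⌊2186/2431⌋ = 198+168+128 - 15-11-9 + 0 = 459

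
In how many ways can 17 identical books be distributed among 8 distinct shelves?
C(17+8-1, 8-1) = C(24, 7) = 346104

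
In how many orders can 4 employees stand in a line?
4! = 24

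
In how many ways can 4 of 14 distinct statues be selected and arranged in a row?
P(14,4) = 14!/(14-4)! = 24024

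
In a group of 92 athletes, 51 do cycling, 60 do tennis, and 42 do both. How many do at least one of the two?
|A∪B| = |A| + |B| - |A∩B| = 51 + 60 - 42 = 69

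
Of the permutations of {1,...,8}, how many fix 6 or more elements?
Exactly j fixed points: C(8,j)·!(8-j); sum over j ≥ 6 (derangement numbers via !m = (m-1)·(!(m-1) + !(m-2)): !0..!2 = 1, 0, 1). Σ_{j=6}^{8} C(8,j)·!(8-j) = C(8,6)·!2 + C(8,7)·!1 + C(8,8)·!0 = 28·1 + 8·0 + 1·1 = 29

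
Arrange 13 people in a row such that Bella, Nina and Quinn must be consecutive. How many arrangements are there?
Treat the 3 as one block: (13-3+1)! × 3! = 39916800 × 6 = 239500800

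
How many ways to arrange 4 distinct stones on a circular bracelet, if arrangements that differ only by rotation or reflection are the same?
(4-1)!/2 = 6/2 = 3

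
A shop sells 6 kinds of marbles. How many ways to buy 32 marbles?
C(32+6-1, 6-1) = C(37, 5) = 435897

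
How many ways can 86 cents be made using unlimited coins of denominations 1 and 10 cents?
Coefficient of x^86 in 1/(1-x^1) · 1/(1-x^10). Use j coins of 10 for j = 0..⌊86/10⌋ = 8, the rest in 1s: 8 + 1 = 9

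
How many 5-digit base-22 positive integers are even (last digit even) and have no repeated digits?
Last∈{0,2,4,6,8,10,12,14,16,18,20}. Last=0: 143640. Last nonzero: 10×20×P(20,3) = 1368000. Total = 1511640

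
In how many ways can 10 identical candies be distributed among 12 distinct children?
C(10+12-1, 12-1) = C(21, 11) = 352716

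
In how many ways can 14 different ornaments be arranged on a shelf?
14! = 87178291200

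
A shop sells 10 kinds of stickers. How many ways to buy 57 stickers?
C(57+10-1, 10-1) = C(66, 9) = 37014131440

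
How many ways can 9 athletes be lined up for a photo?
9! = 362880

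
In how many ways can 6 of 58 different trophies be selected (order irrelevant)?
C(58,6) = 58!/(6!×52!) = 40475358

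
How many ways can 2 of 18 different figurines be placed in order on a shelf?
P(18,2) = 18!/(18-2)! = 306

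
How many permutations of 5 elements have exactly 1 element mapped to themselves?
Choose the 1 fixed point C(5,1) = 5, derange the rest: !4 = Σ_{j=0}^{4} (-1)^j·4!/j! = 24 - 24 + 12 - 4 + 1 = 9. Product = 5 × 9 = 45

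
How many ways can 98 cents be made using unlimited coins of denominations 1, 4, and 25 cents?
Coefficient of x^98 in 1/(1-x^1) · 1/(1-x^4) · 1/(1-x^25). Case on j = number of 25-cent coins (j = 0..3); remainder r = 98 - 25j is made from {1,4} in ⌊r/4⌋+1 ways. r = 98, 73, 48, 23 → 25 + 19 + 13 + 6 = 63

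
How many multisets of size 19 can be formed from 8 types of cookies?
C(19+8-1, 8-1) = C(26, 7) = 657800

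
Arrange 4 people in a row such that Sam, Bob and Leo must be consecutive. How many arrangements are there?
Treat the 3 as one block: (4-3+1)! × 3! = 2 × 6 = 12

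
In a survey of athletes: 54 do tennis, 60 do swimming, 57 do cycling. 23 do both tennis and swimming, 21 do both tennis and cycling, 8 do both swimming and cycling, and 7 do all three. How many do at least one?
|A∪B∪C| = 54+60+57-23-21-8+7 = 126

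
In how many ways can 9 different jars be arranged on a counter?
9! = 362880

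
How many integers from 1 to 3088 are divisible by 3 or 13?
⌊3088/3⌋ + ⌊3088/13⌋ - ⌊3088/39⌋ = 1029 + 237 - 79 = 1187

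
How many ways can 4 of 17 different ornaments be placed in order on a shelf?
P(17,4) = 17!/(17-4)! = 57120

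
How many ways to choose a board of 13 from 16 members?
C(16,13) = 16!/(13!×3!) = 560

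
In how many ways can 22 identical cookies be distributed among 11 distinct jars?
C(22+11-1, 11-1) = C(32, 10) = 64512240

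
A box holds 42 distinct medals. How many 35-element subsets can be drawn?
C(42,35) = 42!/(35!×7!) = 26978328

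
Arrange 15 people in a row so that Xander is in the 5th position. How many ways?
Fix one position: (15-1)! = 87178291200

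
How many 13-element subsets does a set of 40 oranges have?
C(40,13) = 40!/(13!×27!) = 12033222880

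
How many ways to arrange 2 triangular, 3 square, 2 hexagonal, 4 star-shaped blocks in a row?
11! / (2! × 3! × 2! × 4!) = 69300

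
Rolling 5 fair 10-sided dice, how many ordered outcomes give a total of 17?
Coefficient of x^17 in (x + x² + ... + x^10)^5. By inclusion-exclusion on dice exceeding 10: Σ_j (-1)^j C(5,j)·C(17-1-10j, 4) = C(5,0)·C(16,4) - C(5,1)·C(6,4) = 1·1820 - 5·15 = 1745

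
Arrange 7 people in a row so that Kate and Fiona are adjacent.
Treat as block: (7-1)! × 2! = 720 × 2 = 1440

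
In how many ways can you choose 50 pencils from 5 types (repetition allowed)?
C(50+5-1, 5-1) = C(54, 4) = 316251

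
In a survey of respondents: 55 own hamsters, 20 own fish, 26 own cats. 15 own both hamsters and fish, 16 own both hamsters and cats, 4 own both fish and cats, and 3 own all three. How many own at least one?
|A∪B∪C| = 55+20+26-15-16-4+3 = 69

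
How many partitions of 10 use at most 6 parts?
By conjugation, equals partitions of 10 into parts ≤ 6. Let r_j(i) = number of partitions of i into parts ≤ j, for i = 0..10. r_1(i) = 1 for all i; r_j(i) = r_{j-1}(i) + r_j(i-j). Rows j = 2..6: ≤2: 1 1 2 2 3 3 4 4 5 5 6; ≤3: 1 1 2 3 4 5 7 8 10 12 14; ≤4: 1 1 2 3 5 6 9 11 15 18 23; ≤5: 1 1 2 3 5 7 10 13 18 23 30; ≤6: 1 1 2 3 5 7 11 14 20 26 35. r_6(10) = 35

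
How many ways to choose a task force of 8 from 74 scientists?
C(74,8) = 74!/(8!×66!) = 15071474661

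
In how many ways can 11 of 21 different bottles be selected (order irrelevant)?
C(21,11) = 21!/(11!×10!) = 352716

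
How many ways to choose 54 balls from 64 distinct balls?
C(64,54) = 64!/(54!×10!) = 151473214816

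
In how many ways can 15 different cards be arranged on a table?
15! = 1307674368000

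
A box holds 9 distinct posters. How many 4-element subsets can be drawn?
C(9,4) = 9!/(4!×5!) = 126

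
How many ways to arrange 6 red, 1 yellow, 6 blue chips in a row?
13! / (6! × 1! × 6!) = 12012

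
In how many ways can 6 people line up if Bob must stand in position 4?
Fix one position: (6-1)! = 120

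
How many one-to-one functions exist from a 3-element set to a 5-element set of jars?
P(5,3) = 5!/(5-3)! = 60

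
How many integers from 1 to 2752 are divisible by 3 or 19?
⌊2752/3⌋ + ⌊2752/19⌋ - ⌊2752/57⌋ = 917 + 144 - 48 = 1013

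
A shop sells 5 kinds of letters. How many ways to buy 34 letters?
C(34+5-1, 5-1) = C(38, 4) = 73815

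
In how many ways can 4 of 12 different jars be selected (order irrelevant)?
C(12,4) = 12!/(4!×8!) = 495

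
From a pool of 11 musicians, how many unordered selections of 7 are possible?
C(11,7) = 11!/(7!×4!) = 330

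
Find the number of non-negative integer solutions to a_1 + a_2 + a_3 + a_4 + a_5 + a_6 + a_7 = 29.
C(29+7-1, 7-1) = C(35, 6) = 1623160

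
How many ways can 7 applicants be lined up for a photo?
7! = 5040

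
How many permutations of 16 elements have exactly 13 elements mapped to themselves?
Choose the 13 fixed points C(16,13) = 560, derange the rest: !3 = Σ_{j=0}^{3} (-1)^j·3!/j! = 6 - 6 + 3 - 1 = 2. Product = 560 × 2 = 1120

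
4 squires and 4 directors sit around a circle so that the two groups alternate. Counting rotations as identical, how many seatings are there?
Fix one of the squires: (4-1)! ways for the remaining squires, × 4! ways for the directors = 6 × 24 = 144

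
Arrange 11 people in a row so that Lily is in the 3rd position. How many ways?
Fix one position: (11-1)! = 3628800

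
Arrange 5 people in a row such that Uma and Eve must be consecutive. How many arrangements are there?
Treat the 2 as one block: (5-2+1)! × 2! = 24 × 2 = 48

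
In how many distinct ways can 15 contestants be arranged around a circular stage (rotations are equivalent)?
Circular: fix one position, arrange the rest. (15-1)! = 87178291200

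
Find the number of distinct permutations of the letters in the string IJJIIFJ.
7! / (3! × 3! × 1!) = 140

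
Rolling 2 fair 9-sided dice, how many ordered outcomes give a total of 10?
Coefficient of x^10 in (x + x² + ... + x^9)^2. By inclusion-exclusion on dice exceeding 9: Σ_j (-1)^j C(2,j)·C(10-1-9j, 1) = C(2,0)·C(9,1) = 1·9 = 9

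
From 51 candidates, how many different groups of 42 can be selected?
C(51,42) = 51!/(42!×9!) = 3042312350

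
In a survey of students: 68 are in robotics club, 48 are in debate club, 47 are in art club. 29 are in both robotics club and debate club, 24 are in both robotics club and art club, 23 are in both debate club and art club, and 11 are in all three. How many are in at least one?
|A∪B∪C| = 68+48+47-29-24-23+11 = 98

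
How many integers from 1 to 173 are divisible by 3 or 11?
⌊173/3⌋ + ⌊173/11⌋ - ⌊173/33⌋ = 57 + 15 - 5 = 67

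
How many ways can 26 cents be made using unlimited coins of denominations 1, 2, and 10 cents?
Coefficient of x^26 in 1/(1-x^1) · 1/(1-x^2) · 1/(1-x^10). Case on j = number of 10-cent coins (j = 0..2); remainder r = 26 - 10j is made from {1,2} in ⌊r/2⌋+1 ways. r = 26, 16, 6 → 14 + 9 + 4 = 27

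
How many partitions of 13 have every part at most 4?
Let r_j(i) = number of partitions of i into parts ≤ j, for i = 0..13. r_1(i) = 1 for all i; r_j(i) = r_{j-1}(i) + r_j(i-j). Rows j = 2..4: ≤2: 1 1 2 2 3 3 4 4 5 5 6 6 7 7; ≤3: 1 1 2 3 4 5 7 8 10 12 14 16 19 21; ≤4: 1 1 2 3 5 6 9 11 15 18 23 27 34 39. r_4(13) = 39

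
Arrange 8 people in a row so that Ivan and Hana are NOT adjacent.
Total - adjacent = 8! - (8-1)!×2 = 40320 - 10080 = 30240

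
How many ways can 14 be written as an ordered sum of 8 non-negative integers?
C(14+8-1, 8-1) = C(21, 7) = 116280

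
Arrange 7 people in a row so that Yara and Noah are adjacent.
Treat as block: (7-1)! × 2! = 720 × 2 = 1440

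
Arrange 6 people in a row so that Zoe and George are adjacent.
Treat as block: (6-1)! × 2! = 120 × 2 = 240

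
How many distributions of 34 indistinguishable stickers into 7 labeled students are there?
C(34+7-1, 7-1) = C(40, 6) = 3838380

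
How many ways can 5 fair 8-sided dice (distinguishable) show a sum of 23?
Coefficient of x^23 in (x + x² + ... + x^8)^5. By inclusion-exclusion on dice exceeding 8: Σ_j (-1)^j C(5,j)·C(23-1-8j, 4) = C(5,0)·C(22,4) - C(5,1)·C(14,4) + C(5,2)·C(6,4) = 1·7315 - 5·1001 + 10·15 = 2460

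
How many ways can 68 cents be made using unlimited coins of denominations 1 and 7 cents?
Coefficient of x^68 in 1/(1-x^1) · 1/(1-x^7). Use j coins of 7 for j = 0..⌊68/7⌋ = 9, the rest in 1s: 9 + 1 = 10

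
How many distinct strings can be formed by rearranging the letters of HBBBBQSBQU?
10! / (5! × 1! × 2! × 1! × 1!) = 15120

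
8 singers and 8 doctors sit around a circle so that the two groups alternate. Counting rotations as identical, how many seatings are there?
Fix one of the singers: (8-1)! ways for the remaining singers, × 8! ways for the doctors = 5040 × 40320 = 203212800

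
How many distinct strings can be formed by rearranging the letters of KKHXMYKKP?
9! / (1! × 1! × 1! × 4! × 1! × 1!) = 15120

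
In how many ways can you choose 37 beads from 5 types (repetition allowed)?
C(37+5-1, 5-1) = C(41, 4) = 101270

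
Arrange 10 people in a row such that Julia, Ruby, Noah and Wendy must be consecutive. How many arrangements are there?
Treat the 4 as one block: (10-4+1)! × 4! = 5040 × 24 = 120960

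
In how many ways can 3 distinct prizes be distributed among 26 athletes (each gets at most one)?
P(26,3) = 26!/(26-3)! = 15600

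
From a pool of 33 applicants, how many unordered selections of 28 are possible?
C(33,28) = 33!/(28!×5!) = 237336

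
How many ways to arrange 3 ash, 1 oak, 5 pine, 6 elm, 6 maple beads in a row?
21! / (3! × 1! × 5! × 6! × 6!) = 136882025280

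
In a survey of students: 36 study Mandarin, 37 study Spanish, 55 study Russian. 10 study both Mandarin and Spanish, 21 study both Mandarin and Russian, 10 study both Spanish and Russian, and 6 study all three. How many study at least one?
|A∪B∪C| = 36+37+55-10-21-10+6 = 93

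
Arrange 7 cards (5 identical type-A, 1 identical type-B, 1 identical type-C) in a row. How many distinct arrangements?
7! / (5! × 1! × 1!) = 42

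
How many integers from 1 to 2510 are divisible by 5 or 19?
⌊2510/5⌋ + ⌊2510/19⌋ - ⌊2510/95⌋ = 502 + 132 - 26 = 608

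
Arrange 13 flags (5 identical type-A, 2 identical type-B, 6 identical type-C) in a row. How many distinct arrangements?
13! / (5! × 2! × 6!) = 36036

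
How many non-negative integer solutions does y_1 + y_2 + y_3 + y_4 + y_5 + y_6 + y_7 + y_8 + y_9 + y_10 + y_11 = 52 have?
C(52+11-1, 11-1) = C(62, 10) = 107518933731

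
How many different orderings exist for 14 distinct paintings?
14! = 87178291200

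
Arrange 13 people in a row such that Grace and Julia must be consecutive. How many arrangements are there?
Treat the 2 as one block: (13-2+1)! × 2! = 479001600 × 2 = 958003200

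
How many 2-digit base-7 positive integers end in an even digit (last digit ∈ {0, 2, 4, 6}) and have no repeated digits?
Last∈{0,2,4,6}. Last=0: 6. Last nonzero: 3×5×P(5,0) = 15. Total = 21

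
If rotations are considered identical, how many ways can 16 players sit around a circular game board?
Circular: fix one position, arrange the rest. (16-1)! = 1307674368000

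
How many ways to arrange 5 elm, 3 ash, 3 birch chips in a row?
11! / (5! × 3! × 3!) = 9240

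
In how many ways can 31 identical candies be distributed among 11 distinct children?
C(31+11-1, 11-1) = C(41, 10) = 1121099408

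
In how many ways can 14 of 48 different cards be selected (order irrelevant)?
C(48,14) = 48!/(14!×34!) = 482320623240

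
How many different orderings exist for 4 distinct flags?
4! = 24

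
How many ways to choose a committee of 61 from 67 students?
C(67,61) = 67!/(61!×6!) = 99795696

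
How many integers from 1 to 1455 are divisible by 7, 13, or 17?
⌊1455/7⌋+⌊1455/13⌋+⌊1455/17⌋ - ⌊1455/91⌋-⌊1455/119⌋-⌊1455/221⌋ + ⌊1455/1547⌋ = 207+111+85 - 15-12-6 + 0 = 370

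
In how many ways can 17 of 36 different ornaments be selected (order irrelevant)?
C(36,17) = 36!/(17!×19!) = 8597496600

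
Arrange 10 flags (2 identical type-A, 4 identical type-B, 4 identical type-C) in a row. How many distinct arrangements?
10! / (2! × 4! × 4!) = 3150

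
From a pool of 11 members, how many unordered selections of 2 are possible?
C(11,2) = 11!/(2!×9!) = 55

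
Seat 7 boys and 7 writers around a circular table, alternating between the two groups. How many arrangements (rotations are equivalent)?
Fix one of the boys: (7-1)! ways for the remaining boys, × 7! ways for the writers = 720 × 5040 = 3628800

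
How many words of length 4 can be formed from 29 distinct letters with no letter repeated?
P(29,4) = 29!/(29-4)! = 570024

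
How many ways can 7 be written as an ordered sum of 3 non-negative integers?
C(7+3-1, 3-1) = C(9, 2) = 36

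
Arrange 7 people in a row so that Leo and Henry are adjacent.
Treat as block: (7-1)! × 2! = 720 × 2 = 1440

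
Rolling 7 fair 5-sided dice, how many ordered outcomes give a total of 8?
Coefficient of x^8 in (x + x² + ... + x^5)^7. By inclusion-exclusion on dice exceeding 5: Σ_j (-1)^j C(7,j)·C(8-1-5j, 6) = C(7,0)·C(7,6) = 1·7 = 7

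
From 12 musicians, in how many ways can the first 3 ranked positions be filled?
P(12,3) = 12!/(12-3)! = 1320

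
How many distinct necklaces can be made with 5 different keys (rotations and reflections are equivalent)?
(5-1)!/2 = 24/2 = 12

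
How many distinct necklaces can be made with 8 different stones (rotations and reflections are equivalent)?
(8-1)!/2 = 5040/2 = 2520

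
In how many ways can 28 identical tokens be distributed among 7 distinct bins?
C(28+7-1, 7-1) = C(34, 6) = 1344904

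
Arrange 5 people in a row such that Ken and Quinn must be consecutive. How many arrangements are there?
Treat the 2 as one block: (5-2+1)! × 2! = 24 × 2 = 48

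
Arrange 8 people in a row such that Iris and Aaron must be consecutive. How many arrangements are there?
Treat the 2 as one block: (8-2+1)! × 2! = 5040 × 2 = 10080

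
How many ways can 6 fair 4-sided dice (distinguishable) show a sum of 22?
Coefficient of x^22 in (x + x² + ... + x^4)^6. By inclusion-exclusion on dice exceeding 4: Σ_j (-1)^j C(6,j)·C(22-1-4j, 5) = C(6,0)·C(21,5) - C(6,1)·C(17,5) + C(6,2)·C(13,5) - C(6,3)·C(9,5) + C(6,4)·C(5,5) = 1·20349 - 6·6188 + 15·1287 - 20·126 + 15·1 = 21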